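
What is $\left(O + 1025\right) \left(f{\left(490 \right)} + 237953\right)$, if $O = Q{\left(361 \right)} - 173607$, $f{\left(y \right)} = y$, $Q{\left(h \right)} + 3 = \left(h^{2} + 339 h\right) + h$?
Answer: $19188938868$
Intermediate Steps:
$Q{\left(h \right)} = -3 + h^{2} + 340 h$ ($Q{\left(h \right)} = -3 + \left(\left(h^{2} + 339 h\right) + h\right) = -3 + \left(h^{2} + 340 h\right) = -3 + h^{2} + 340 h$)
$O = 79451$ ($O = \left(-3 + 361^{2} + 340 \cdot 361\right) - 173607 = \left(-3 + 130321 + 122740\right) - 173607 = 253058 - 173607 = 79451$)
$\left(O + 1025\right) \left(f{\left(490 \right)} + 237953\right) = \left(79451 + 1025\right) \left(490 + 237953\right) = 80476 \cdot 238443 = 19188938868$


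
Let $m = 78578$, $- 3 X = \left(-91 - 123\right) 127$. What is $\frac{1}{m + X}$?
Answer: $\frac{3}{262912} \approx 1.1411 \cdot 10^{-5}$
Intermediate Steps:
$X = \frac{27178}{3}$ ($X = - \frac{\left(-91 - 123\right) 127}{3} = - \frac{\left(-214\right) 127}{3} = \left(- \frac{1}{3}\right) \left(-27178\right) = \frac{27178}{3} \approx 9059.3$)
$\frac{1}{m + X} = \frac{1}{78578 + \frac{27178}{3}} = \frac{1}{\frac{262912}{3}} = \frac{3}{262912}$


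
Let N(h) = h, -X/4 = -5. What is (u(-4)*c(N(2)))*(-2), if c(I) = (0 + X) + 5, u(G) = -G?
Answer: -200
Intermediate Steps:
X = 20 (X = -4*(-5) = 20)
c(I) = 25 (c(I) = (0 + 20) + 5 = 20 + 5 = 25)
(u(-4)*c(N(2)))*(-2) = (-1*(-4)*25)*(-2) = (4*25)*(-2) = 100*(-2) = -200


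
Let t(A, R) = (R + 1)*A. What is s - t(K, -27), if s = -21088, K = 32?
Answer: -20256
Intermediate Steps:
t(A, R) = A*(1 + R) (t(A, R) = (1 + R)*A = A*(1 + R))
s - t(K, -27) = -21088 - 32*(1 - 27) = -21088 - 32*(-26) = -21088 - 1*(-832) = -21088 + 832 = -20256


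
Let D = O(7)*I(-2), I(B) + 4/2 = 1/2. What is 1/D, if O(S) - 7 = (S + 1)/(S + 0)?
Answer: -14/171 ≈ -0.081871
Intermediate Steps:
O(S) = 7 + (1 + S)/S (O(S) = 7 + (S + 1)/(S + 0) = 7 + (1 + S)/S)
I(B) = -3/2 (I(B) = -2 + 1/2 = -2 + ½ = -3/2)
D = -171/14 (D = (8 + 1/7)*(-3/2) = (8 + ⅐)*(-3/2) = (57/7)*(-3/2) = -171/14 ≈ -12.214)
1/D = 1/(-171/14) = -14/171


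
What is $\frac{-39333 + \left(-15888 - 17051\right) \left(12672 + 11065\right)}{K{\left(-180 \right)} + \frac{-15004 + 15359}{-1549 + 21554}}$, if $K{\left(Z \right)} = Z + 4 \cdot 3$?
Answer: $\frac{3128431416376}{672097} \approx 4.6547 \cdot 10^{6}$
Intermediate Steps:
$K{\left(Z \right)} = 12 + Z$ ($K{\left(Z \right)} = Z + 12 = 12 + Z$)
$\frac{-39333 + \left(-15888 - 17051\right) \left(12672 + 11065\right)}{K{\left(-180 \right)} + \frac{-15004 + 15359}{-1549 + 21554}} = \frac{-39333 + \left(-15888 - 17051\right) \left(12672 + 11065\right)}{\left(12 - 180\right) + \frac{-15004 + 15359}{-1549 + 21554}} = \frac{-39333 - 781873043}{-168 + \frac{355}{20005}} = \frac{-39333 - 781873043}{-168 + 355 \cdot \frac{1}{20005}} = - \frac{781912376}{-168 + \frac{71}{4001}} = - \frac{781912376}{- \frac{672097}{4001}} = \left(-781912376\right) \left(- \frac{4001}{672097}\right) = \frac{3128431416376}{672097}$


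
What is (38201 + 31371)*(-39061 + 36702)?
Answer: -164120348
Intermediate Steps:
(38201 + 31371)*(-39061 + 36702) = 69572*(-2359) = -164120348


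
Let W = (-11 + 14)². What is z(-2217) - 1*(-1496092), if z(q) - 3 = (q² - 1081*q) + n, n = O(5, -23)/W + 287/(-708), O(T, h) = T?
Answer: 18707684683/2124 ≈ 8.8078e+6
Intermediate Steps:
W = 9 (W = 3² = 9)
n = 319/2124 (n = 5/9 + 287/(-708) = 5*(⅑) + 287*(-1/708) = 5/9 - 287/708 = 319/2124 ≈ 0.15019)
z(q) = 6691/2124 + q² - 1081*q (z(q) = 3 + ((q² - 1081*q) + 319/2124) = 3 + (319/2124 + q² - 1081*q) = 6691/2124 + q² - 1081*q)
z(-2217) - 1*(-1496092) = (6691/2124 + (-2217)² - 1081*(-2217)) - 1*(-1496092) = (6691/2124 + 4915089 + 2396577) + 1496092 = 15529985275/2124 + 1496092 = 18707684683/2124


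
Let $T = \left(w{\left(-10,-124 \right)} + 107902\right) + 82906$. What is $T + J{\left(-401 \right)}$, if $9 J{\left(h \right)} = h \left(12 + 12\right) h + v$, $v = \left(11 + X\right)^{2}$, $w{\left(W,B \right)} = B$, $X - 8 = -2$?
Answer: $\frac{5575669}{9} \approx 6.1952 \cdot 10^{5}$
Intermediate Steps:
$X = 6$ ($X = 8 - 2 = 6$)
$v = 289$ ($v = \left(11 + 6\right)^{2} = 17^{2} = 289$)
$J{\left(h \right)} = \frac{289}{9} + \frac{8 h^{2}}{3}$ ($J{\left(h \right)} = \frac{h \left(12 + 12\right) h + 289}{9} = \frac{h 24 h + 289}{9} = \frac{24 h h + 289}{9} = \frac{24 h^{2} + 289}{9} = \frac{289 + 24 h^{2}}{9} = \frac{289}{9} + \frac{8 h^{2}}{3}$)
$T = 190684$ ($T = \left(-124 + 107902\right) + 82906 = 107778 + 82906 = 190684$)
$T + J{\left(-401 \right)} = 190684 + \left(\frac{289}{9} + \frac{8 \left(-401\right)^{2}}{3}\right) = 190684 + \left(\frac{289}{9} + \frac{8}{3} \cdot 160801\right) = 190684 + \left(\frac{289}{9} + \frac{1286408}{3}\right) = 190684 + \frac{3859513}{9} = \frac{5575669}{9}$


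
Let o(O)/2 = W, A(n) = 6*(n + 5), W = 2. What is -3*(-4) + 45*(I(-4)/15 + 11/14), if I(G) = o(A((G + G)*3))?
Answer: 831/14 ≈ 59.357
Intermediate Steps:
A(n) = 30 + 6*n (A(n) = 6*(5 + n) = 30 + 6*n)
o(O) = 4 (o(O) = 2*2 = 4)
I(G) = 4
-3*(-4) + 45*(I(-4)/15 + 11/14) = -3*(-4) + 45*(4/15 + 11/14) = 12 + 45*(4*(1/15) + 11*(1/14)) = 12 + 45*(4/15 + 11/14) = 12 + 45*(221/210) = 12 + 663/14 = 831/14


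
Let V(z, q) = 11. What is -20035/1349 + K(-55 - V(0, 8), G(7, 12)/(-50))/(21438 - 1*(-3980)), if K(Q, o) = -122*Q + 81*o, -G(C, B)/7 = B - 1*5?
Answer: -350901689/24147100 ≈ -14.532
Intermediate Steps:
G(C, B) = 35 - 7*B (G(C, B) = -7*(B - 1*5) = -7*(B - 5) = -7*(-5 + B) = 35 - 7*B)
-20035/1349 + K(-55 - V(0, 8), G(7, 12)/(-50))/(21438 - 1*(-3980)) = -20035/1349 + (-122*(-55 - 1*11) + 81*((35 - 7*12)/(-50)))/(21438 - 1*(-3980)) = -20035*1/1349 + (-122*(-55 - 11) + 81*((35 - 84)*(-1/50)))/(21438 + 3980) = -20035/1349 + (-122*(-66) + 81*(-49*(-1/50)))/25418 = -20035/1349 + (8052 + 81*(49/50))*(1/25418) = -20035/1349 + (8052 + 3969/50)*(1/25418) = -20035/1349 + (406569/50)*(1/25418) = -20035/1349 + 406569/1270900 = -350901689/24147100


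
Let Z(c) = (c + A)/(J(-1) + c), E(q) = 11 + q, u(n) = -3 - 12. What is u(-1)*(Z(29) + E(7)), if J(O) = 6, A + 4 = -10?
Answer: -1935/7 ≈ -276.43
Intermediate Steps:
A = -14 (A = -4 - 10 = -14)
u(n) = -15
Z(c) = (-14 + c)/(6 + c) (Z(c) = (c - 14)/(6 + c) = (-14 + c)/(6 + c))
u(-1)*(Z(29) + E(7)) = -15*((-14 + 29)/(6 + 29) + (11 + 7)) = -15*(15/35 + 18) = -15*((1/35)*15 + 18) = -15*(3/7 + 18) = -15*129/7 = -1935/7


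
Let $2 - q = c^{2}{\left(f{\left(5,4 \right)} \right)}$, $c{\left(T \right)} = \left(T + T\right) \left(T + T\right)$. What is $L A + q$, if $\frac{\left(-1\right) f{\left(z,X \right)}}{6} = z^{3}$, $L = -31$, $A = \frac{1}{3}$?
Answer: $- \frac{15187500000025}{3} \approx -5.0625 \cdot 10^{12}$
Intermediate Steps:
$A = \frac{1}{3} \approx 0.33333$
$f{\left(z,X \right)} = - 6 z^{3}$
$c{\left(T \right)} = 4 T^{2}$ ($c{\left(T \right)} = 2 T 2 T = 4 T^{2}$)
$q = -5062499999998$ ($q = 2 - \left(4 \left(- 6 \cdot 5^{3}\right)^{2}\right)^{2} = 2 - \left(4 \left(\left(-6\right) 125\right)^{2}\right)^{2} = 2 - \left(4 \left(-750\right)^{2}\right)^{2} = 2 - \left(4 \cdot 562500\right)^{2} = 2 - 2250000^{2} = 2 - 5062500000000 = -5062499999998$)
$L A + q = \left(-31\right) \frac{1}{3} - 5062499999998 = - \frac{31}{3} - 5062499999998 = - \frac{15187500000025}{3}$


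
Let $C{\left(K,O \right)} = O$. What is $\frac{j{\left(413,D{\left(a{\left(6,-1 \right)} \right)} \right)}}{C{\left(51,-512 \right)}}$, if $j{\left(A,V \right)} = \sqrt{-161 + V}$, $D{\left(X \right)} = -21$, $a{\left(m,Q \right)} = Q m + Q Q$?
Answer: $- \frac{i \sqrt{182}}{512} \approx - 0.026349 i$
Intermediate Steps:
$a{\left(m,Q \right)} = Q^{2} + Q m$ ($a{\left(m,Q \right)} = Q m + Q^{2} = Q^{2} + Q m$)
$\frac{j{\left(413,D{\left(a{\left(6,-1 \right)} \right)} \right)}}{C{\left(51,-512 \right)}} = \frac{\sqrt{-161 - 21}}{-512} = \sqrt{-182} \left(- \frac{1}{512}\right) = i \sqrt{182} \left(- \frac{1}{512}\right) = - \frac{i \sqrt{182}}{512}$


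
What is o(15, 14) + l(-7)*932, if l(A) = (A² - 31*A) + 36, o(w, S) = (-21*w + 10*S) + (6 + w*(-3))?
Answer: 281250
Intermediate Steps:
o(w, S) = 6 - 24*w + 10*S (o(w, S) = (-21*w + 10*S) + (6 - 3*w) = 6 - 24*w + 10*S)
l(A) = 36 + A² - 31*A
o(15, 14) + l(-7)*932 = (6 - 24*15 + 10*14) + (36 + (-7)² - 31*(-7))*932 = (6 - 360 + 140) + (36 + 49 + 217)*932 = -214 + 302*932 = -214 + 281464 = 281250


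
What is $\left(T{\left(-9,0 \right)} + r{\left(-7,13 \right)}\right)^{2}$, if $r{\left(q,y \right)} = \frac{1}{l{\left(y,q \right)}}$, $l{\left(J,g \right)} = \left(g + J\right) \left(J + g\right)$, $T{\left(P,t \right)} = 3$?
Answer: $\frac{11881}{1296} \approx 9.1674$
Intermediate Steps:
$l{\left(J,g \right)} = \left(J + g\right)^{2}$ ($l{\left(J,g \right)} = \left(J + g\right) \left(J + g\right) = \left(J + g\right)^{2}$)
$r{\left(q,y \right)} = \frac{1}{\left(q + y\right)^{2}}$ ($r{\left(q,y \right)} = \frac{1}{\left(y + q\right)^{2}} = \frac{1}{\left(q + y\right)^{2}}$)
$\left(T{\left(-9,0 \right)} + r{\left(-7,13 \right)}\right)^{2} = \left(3 + \frac{1}{\left(-7 + 13\right)^{2}}\right)^{2} = \left(3 + \frac{1}{36}\right)^{2} = \left(\frac{109}{36}\right)^{2} = \frac{11881}{1296}$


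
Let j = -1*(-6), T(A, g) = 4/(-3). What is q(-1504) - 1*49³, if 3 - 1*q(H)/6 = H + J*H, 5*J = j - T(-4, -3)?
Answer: -476859/5 ≈ -95372.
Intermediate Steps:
T(A, g) = -4/3 (T(A, g) = 4*(-⅓) = -4/3)
j = 6
J = 22/15 (J = (6 - 1*(-4/3))/5 = (6 + 4/3)/5 = (⅕)*(22/3) = 22/15 ≈ 1.4667)
q(H) = 18 - 74*H/5 (q(H) = 18 - 6*(H + 22*H/15) = 18 - 74*H/5)
q(-1504) - 1*49³ = (18 - 74/5*(-1504)) - 1*49³ = (18 + 111296/5) - 1*117649 = 111386/5 - 117649 = -476859/5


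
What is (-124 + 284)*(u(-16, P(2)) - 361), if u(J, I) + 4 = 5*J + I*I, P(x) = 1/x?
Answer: -71160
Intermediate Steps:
u(J, I) = -4 + I² + 5*J (u(J, I) = -4 + (5*J + I*I) = -4 + (5*J + I²) = -4 + (I² + 5*J) = -4 + I² + 5*J)
(-124 + 284)*(u(-16, P(2)) - 361) = (-124 + 284)*((-4 + (1/2)² + 5*(-16)) - 361) = 160*((-4 + (½)² - 80) - 361) = 160*((-4 + ¼ - 80) - 361) = 160*(-335/4 - 361) = 160*(-1779/4) = -71160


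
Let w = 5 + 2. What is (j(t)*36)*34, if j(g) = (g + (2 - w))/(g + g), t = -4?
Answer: 1377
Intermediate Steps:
w = 7
j(g) = (-5 + g)/(2*g) (j(g) = (g + (2 - 1*7))/(g + g) = (g + (2 - 7))/((2*g)) = (g - 5)*(1/(2*g)) = (-5 + g)*(1/(2*g)) = (-5 + g)/(2*g))
(j(t)*36)*34 = (((½)*(-5 - 4)/(-4))*36)*34 = (((½)*(-¼)*(-9))*36)*34 = ((9/8)*36)*34 = (81/2)*34 = 1377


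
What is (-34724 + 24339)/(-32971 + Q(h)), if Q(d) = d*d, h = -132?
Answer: 10385/15547 ≈ 0.66797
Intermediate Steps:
Q(d) = d²
(-34724 + 24339)/(-32971 + Q(h)) = (-34724 + 24339)/(-32971 + (-132)²) = -10385/(-32971 + 17424) = -10385/(-15547) = -10385*(-1/15547) = 10385/15547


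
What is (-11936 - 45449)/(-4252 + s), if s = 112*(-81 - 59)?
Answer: 57385/19932 ≈ 2.8790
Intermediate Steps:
s = -15680 (s = 112*(-140) = -15680)
(-11936 - 45449)/(-4252 + s) = (-11936 - 45449)/(-4252 - 15680) = -57385/(-19932) = -57385*(-1/19932) = 57385/19932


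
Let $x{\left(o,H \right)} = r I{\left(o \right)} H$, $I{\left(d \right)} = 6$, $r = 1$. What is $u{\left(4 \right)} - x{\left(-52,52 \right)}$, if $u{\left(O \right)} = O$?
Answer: $-308$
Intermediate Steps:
$x{\left(o,H \right)} = 6 H$ ($x{\left(o,H \right)} = 1 \cdot 6 H = 6 H$)
$u{\left(4 \right)} - x{\left(-52,52 \right)} = 4 - 6 \cdot 52 = 4 - 312 = -308$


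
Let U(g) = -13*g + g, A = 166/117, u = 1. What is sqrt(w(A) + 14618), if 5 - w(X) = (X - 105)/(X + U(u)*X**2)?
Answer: sqrt(251766159094)/4150 ≈ 120.91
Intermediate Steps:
A = 166/117 (A = 166*(1/117) = 166/117 ≈ 1.4188)
U(g) = -12*g
w(X) = 5 - (-105 + X)/(X - 12*X**2) (w(X) = 5 - (X - 105)/(X + (-12*1)*X**2) = 5 - (-105 + X)/(X - 12*X**2))
sqrt(w(A) + 14618) = sqrt((-105 - 4*166/117 + 60*(166/117)**2)/((166/117)*(-1 + 12*(166/117))) + 14618) = sqrt(117*(-105 - 664/117 + 60*(27556/13689))/(166*(-1 + 664/39)) + 14618) = sqrt(117*(-105 - 664/117 + 551120/4563)/(166*(625/39)) + 14618) = sqrt((117/166)*(39/625)*(46109/4563) + 14618) = sqrt(46109/103750 + 14618) = sqrt(1516663609/103750) = sqrt(251766159094)/4150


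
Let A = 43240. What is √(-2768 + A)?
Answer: 2*√10118 ≈ 201.18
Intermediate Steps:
√(-2768 + A) = √(-2768 + 43240) = √40472 = 2*√10118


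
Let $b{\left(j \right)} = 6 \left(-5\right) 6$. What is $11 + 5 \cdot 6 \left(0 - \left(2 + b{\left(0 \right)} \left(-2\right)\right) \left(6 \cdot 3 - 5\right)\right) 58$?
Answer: $-8188429$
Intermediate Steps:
$b{\left(j \right)} = -180$ ($b{\left(j \right)} = \left(-30\right) 6 = -180$)
$11 + 5 \cdot 6 \left(0 - \left(2 + b{\left(0 \right)} \left(-2\right)\right) \left(6 \cdot 3 - 5\right)\right) 58 = 11 + 5 \cdot 6 \left(0 - \left(2 - -360\right) \left(6 \cdot 3 - 5\right)\right) 58 = 11 + 30 \left(0 - \left(2 + 360\right) \left(18 - 5\right)\right) 58 = 11 + 30 \left(0 - 362 \cdot 13\right) 58 = 11 + 30 \left(0 - 4706\right) 58 = 11 + 30 \left(-4706\right) 58 = 11 - 8188440 = -8188429$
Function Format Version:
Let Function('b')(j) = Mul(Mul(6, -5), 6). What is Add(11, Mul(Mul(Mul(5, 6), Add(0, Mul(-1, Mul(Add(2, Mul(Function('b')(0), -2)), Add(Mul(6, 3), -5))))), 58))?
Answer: -8188429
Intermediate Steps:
Function('b')(j) = -180 (Function('b')(j) = Mul(-30, 6) = -180)
Add(11, Mul(Mul(Mul(5, 6), Add(0, Mul(-1, Mul(Add(2, Mul(Function('b')(0), -2)), Add(Mul(6, 3), -5))))), 58)) = Add(11, Mul(Mul(Mul(5, 6), Add(0, Mul(-1, Mul(Add(2, Mul(-180, -2)), Add(Mul(6, 3), -5))))), 58)) = Add(11, Mul(Mul(30, Add(0, Mul(-1, Mul(Add(2, 360), Add(18, -5))))), 58)) = Add(11, Mul(Mul(30, Add(0, Mul(-1, Mul(362, 13)))), 58)) = Add(11, Mul(Mul(30, Add(0, Mul(-1, 4706))), 58)) = Add(11, Mul(Mul(30, Add(0, -4706)), 58)) = Add(11, Mul(Mul(30, -4706), 58)) = Add(11, Mul(-141180, 58)) = Add(11, -8188440) = -8188429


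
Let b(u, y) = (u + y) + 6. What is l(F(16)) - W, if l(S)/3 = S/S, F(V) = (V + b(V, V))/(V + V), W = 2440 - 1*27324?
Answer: 24887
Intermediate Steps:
W = -24884 (W = 2440 - 27324 = -24884)
b(u, y) = 6 + u + y
F(V) = (6 + 3*V)/(2*V) (F(V) = (V + (6 + V + V))/(V + V) = (V + (6 + 2*V))/((2*V)) = (6 + 3*V)*(1/(2*V)) = (6 + 3*V)/(2*V))
l(S) = 3 (l(S) = 3*(S/S) = 3*1 = 3)
l(F(16)) - W = 3 - 1*(-24884) = 3 + 24884 = 24887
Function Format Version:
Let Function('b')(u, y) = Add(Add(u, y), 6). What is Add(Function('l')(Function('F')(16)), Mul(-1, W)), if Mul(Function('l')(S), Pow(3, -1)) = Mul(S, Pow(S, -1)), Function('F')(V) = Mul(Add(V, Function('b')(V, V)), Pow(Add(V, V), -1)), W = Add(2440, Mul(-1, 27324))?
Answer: 24887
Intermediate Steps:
W = -24884 (W = Add(2440, -27324) = -24884)
Function('b')(u, y) = Add(6, u, y)
Function('F')(V) = Mul(Rational(1, 2), Pow(V, -1), Add(6, Mul(3, V))) (Function('F')(V) = Mul(Add(V, Add(6, V, V)), Pow(Add(V, V), -1)) = Mul(Add(V, Add(6, Mul(2, V))), Pow(Mul(2, V), -1)) = Mul(Add(6, Mul(3, V)), Mul(Rational(1, 2), Pow(V, -1))) = Mul(Rational(1, 2), Pow(V, -1), Add(6, Mul(3, V))))
Function('l')(S) = 3 (Function('l')(S) = Mul(3, Mul(S, Pow(S, -1))) = Mul(3, 1) = 3)
Add(Function('l')(Function('F')(16)), Mul(-1, W)) = Add(3, Mul(-1, -24884)) = Add(3, 24884) = 24887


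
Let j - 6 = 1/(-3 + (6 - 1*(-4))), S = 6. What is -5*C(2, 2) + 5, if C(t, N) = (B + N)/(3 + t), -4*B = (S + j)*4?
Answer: 106/7 ≈ 15.143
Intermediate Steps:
j = 43/7 (j = 6 + 1/(-3 + (6 - 1*(-4))) = 6 + 1/(-3 + (6 + 4)) = 6 + 1/(-3 + 10) = 6 + 1/7 = 6 + ⅐ = 43/7 ≈ 6.1429)
B = -85/7 (B = -(6 + 43/7)*4/4 = -85*4/28 = -¼*340/7 = -85/7 ≈ -12.143)
C(t, N) = (-85/7 + N)/(3 + t)
-5*C(2, 2) + 5 = -5*(-85/7 + 2)/(3 + 2) + 5 = -5*(-71)/(5*7) + 5 = -(-71)/7 + 5 = -5*(-71/35) + 5 = 71/7 + 5 = 106/7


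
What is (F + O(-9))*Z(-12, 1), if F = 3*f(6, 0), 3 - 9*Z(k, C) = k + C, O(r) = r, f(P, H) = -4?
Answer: -98/3 ≈ -32.667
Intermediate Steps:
Z(k, C) = ⅓ - C/9 - k/9 (Z(k, C) = ⅓ - (k + C)/9 = ⅓ - (C + k)/9 = ⅓ + (-C/9 - k/9) = ⅓ - C/9 - k/9)
F = -12 (F = 3*(-4) = -12)
(F + O(-9))*Z(-12, 1) = (-12 - 9)*(⅓ - ⅑*1 - ⅑*(-12)) = -21*(⅓ - ⅑ + 4/3) = -21*14/9 = -98/3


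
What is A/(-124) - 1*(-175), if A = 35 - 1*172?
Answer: 21837/124 ≈ 176.10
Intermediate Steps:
A = -137 (A = 35 - 172 = -137)
A/(-124) - 1*(-175) = -137/(-124) - 1*(-175) = -137*(-1/124) + 175 = 137/124 + 175 = 21837/124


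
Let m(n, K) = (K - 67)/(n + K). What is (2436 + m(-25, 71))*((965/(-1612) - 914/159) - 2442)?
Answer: -1352329173545/226734 ≈ -5.9644e+6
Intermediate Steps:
m(n, K) = (-67 + K)/(K + n)
(2436 + m(-25, 71))*((965/(-1612) - 914/159) - 2442) = (2436 + (-67 + 71)/(71 - 25))*((965/(-1612) - 914/159) - 2442) = (2436 + 4/46)*((965*(-1/1612) - 914*1/159) - 2442) = (2436 + (1/46)*4)*((-965/1612 - 914/159) - 2442) = (2436 + 2/23)*(-1626803/256308 - 2442) = (56030/23)*(-627530939/256308) = -1352329173545/226734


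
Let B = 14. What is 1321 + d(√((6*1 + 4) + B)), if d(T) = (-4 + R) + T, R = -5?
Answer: 1312 + 2*√6 ≈ 1316.9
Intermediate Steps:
d(T) = -9 + T (d(T) = (-4 - 5) + T = -9 + T)
1321 + d(√((6*1 + 4) + B)) = 1321 + (-9 + √((6*1 + 4) + 14)) = 1321 + (-9 + √((6 + 4) + 14)) = 1321 + (-9 + √(10 + 14)) = 1321 + (-9 + √24) = 1321 + (-9 + 2*√6) = 1312 + 2*√6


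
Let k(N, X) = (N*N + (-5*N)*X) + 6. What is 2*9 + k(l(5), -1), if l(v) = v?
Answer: 74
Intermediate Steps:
k(N, X) = 6 + N**2 - 5*N*X (k(N, X) = (N**2 - 5*N*X) + 6 = 6 + N**2 - 5*N*X)
2*9 + k(l(5), -1) = 2*9 + (6 + 5**2 - 5*5*(-1)) = 18 + (6 + 25 + 25) = 18 + 56 = 74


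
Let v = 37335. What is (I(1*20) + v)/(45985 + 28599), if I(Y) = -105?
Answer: 18615/37292 ≈ 0.49917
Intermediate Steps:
(I(1*20) + v)/(45985 + 28599) = (-105 + 37335)/(45985 + 28599) = 37230/74584 = 37230*(1/74584) = 18615/37292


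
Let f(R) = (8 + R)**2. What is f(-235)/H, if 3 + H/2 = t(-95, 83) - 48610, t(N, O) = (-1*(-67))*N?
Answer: -51529/109956 ≈ -0.46863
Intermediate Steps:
t(N, O) = 67*N
H = -109956 (H = -6 + 2*(67*(-95) - 48610) = -6 + 2*(-6365 - 48610) = -6 + 2*(-54975) = -6 - 109950 = -109956)
f(-235)/H = (8 - 235)**2/(-109956) = (-227)**2*(-1/109956) = 51529*(-1/109956) = -51529/109956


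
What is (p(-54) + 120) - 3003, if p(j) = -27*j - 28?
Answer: -1453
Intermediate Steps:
p(j) = -28 - 27*j
(p(-54) + 120) - 3003 = ((-28 - 27*(-54)) + 120) - 3003 = ((-28 + 1458) + 120) - 3003 = (1430 + 120) - 3003 = 1550 - 3003 = -1453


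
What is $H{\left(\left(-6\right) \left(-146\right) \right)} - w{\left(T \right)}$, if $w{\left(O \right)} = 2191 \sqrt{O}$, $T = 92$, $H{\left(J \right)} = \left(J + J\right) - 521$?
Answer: $1231 - 4382 \sqrt{23} \approx -19784.0$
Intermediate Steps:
$H{\left(J \right)} = -521 + 2 J$ ($H{\left(J \right)} = 2 J - 521 = -521 + 2 J$)
$H{\left(\left(-6\right) \left(-146\right) \right)} - w{\left(T \right)} = \left(-521 + 2 \left(\left(-6\right) \left(-146\right)\right)\right) - 2191 \sqrt{92} = \left(-521 + 2 \cdot 876\right) - 2191 \cdot 2 \sqrt{23} = \left(-521 + 1752\right) - 4382 \sqrt{23} = 1231 - 4382 \sqrt{23}$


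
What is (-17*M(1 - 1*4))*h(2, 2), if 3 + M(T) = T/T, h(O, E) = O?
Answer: 68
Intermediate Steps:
M(T) = -2 (M(T) = -3 + T/T = -3 + 1 = -2)
(-17*M(1 - 1*4))*h(2, 2) = -17*(-2)*2 = 34*2 = 68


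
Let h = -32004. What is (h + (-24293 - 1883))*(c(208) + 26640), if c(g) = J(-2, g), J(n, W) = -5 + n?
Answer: -1549507940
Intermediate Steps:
c(g) = -7 (c(g) = -5 - 2 = -7)
(h + (-24293 - 1883))*(c(208) + 26640) = (-32004 + (-24293 - 1883))*(-7 + 26640) = (-32004 - 26176)*26633 = -58180*26633 = -1549507940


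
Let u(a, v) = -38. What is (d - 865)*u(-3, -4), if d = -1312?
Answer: 82726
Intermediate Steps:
(d - 865)*u(-3, -4) = (-1312 - 865)*(-38) = -2177*(-38) = 82726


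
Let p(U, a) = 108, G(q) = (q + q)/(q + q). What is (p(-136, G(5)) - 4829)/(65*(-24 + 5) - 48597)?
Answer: 4721/49832 ≈ 0.094738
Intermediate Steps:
G(q) = 1 (G(q) = (2*q)/((2*q)) = (2*q)*(1/(2*q)) = 1)
(p(-136, G(5)) - 4829)/(65*(-24 + 5) - 48597) = (108 - 4829)/(65*(-24 + 5) - 48597) = -4721/(65*(-19) - 48597) = -4721/(-1235 - 48597) = -4721/(-49832) = -4721*(-1/49832) = 4721/49832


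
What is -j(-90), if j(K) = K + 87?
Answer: 3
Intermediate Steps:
j(K) = 87 + K
-j(-90) = -(87 - 90) = -1*(-3) = 3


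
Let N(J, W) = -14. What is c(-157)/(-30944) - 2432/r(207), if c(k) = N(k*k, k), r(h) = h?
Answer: -37626455/3202704 ≈ -11.748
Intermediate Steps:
c(k) = -14
c(-157)/(-30944) - 2432/r(207) = -14/(-30944) - 2432/207 = -14*(-1/30944) - 2432*1/207 = 7/15472 - 2432/207 = -37626455/3202704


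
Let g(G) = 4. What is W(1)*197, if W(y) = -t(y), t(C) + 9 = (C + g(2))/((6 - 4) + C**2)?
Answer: 4334/3 ≈ 1444.7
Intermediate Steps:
t(C) = -9 + (4 + C)/(2 + C**2) (t(C) = -9 + (C + 4)/((6 - 4) + C**2) = -9 + (4 + C)/(2 + C**2))
W(y) = -(-14 + y - 9*y**2)/(2 + y**2)
W(1)*197 = ((14 - 1*1 + 9*1**2)/(2 + 1**2))*197 = ((14 - 1 + 9*1)/(2 + 1))*197 = ((14 - 1 + 9)/3)*197 = ((1/3)*22)*197 = (22/3)*197 = 4334/3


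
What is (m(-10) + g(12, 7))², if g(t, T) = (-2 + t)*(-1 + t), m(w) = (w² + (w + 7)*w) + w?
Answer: 52900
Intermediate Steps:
m(w) = w + w² + w*(7 + w) (m(w) = (w² + (7 + w)*w) + w = (w² + w*(7 + w)) + w = w + w² + w*(7 + w))
g(t, T) = (-1 + t)*(-2 + t)
(m(-10) + g(12, 7))² = (2*(-10)*(4 - 10) + (2 + 12² - 3*12))² = (2*(-10)*(-6) + (2 + 144 - 36))² = (120 + 110)² = 230² = 52900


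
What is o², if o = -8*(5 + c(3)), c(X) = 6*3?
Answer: 33856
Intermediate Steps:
c(X) = 18
o = -184 (o = -8*(5 + 18) = -8*23 = -184)
o² = (-184)² = 33856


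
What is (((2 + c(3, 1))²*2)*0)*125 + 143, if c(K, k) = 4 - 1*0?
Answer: 143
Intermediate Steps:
c(K, k) = 4 (c(K, k) = 4 + 0 = 4)
(((2 + c(3, 1))²*2)*0)*125 + 143 = (((2 + 4)²*2)*0)*125 + 143 = ((6²*2)*0)*125 + 143 = ((36*2)*0)*125 + 143 = (72*0)*125 + 143 = 0*125 + 143 = 0 + 143 = 143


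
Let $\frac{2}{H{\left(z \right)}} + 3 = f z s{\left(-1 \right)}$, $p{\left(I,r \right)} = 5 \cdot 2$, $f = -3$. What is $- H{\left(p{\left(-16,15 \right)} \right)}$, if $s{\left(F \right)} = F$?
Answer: $- \frac{2}{27} \approx -0.074074$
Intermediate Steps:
$p{\left(I,r \right)} = 10$
$H{\left(z \right)} = \frac{2}{-3 + 3 z}$ ($H{\left(z \right)} = \frac{2}{-3 + - 3 z \left(-1\right)} = \frac{2}{-3 + 3 z}$)
$- H{\left(p{\left(-16,15 \right)} \right)} = - \frac{2}{3 \left(-1 + 10\right)} = - \frac{2}{3 \cdot 9} = \left(-1\right) \frac{2}{27} = - \frac{2}{27}$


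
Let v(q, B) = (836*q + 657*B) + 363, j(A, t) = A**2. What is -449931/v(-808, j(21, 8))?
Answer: 449931/385388 ≈ 1.1675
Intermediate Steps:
v(q, B) = 363 + 657*B + 836*q (v(q, B) = (657*B + 836*q) + 363 = 363 + 657*B + 836*q)
-449931/v(-808, j(21, 8)) = -449931/(363 + 657*21**2 + 836*(-808)) = -449931/(363 + 657*441 - 675488) = -449931/(363 + 289737 - 675488) = -449931/(-385388) = -449931*(-1/385388) = 449931/385388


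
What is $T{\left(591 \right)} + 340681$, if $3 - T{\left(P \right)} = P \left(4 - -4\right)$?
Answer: $335956$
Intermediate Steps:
$T{\left(P \right)} = 3 - 8 P$ ($T{\left(P \right)} = 3 - P \left(4 - -4\right) = 3 - P \left(4 + 4\right) = 3 - P 8 = 3 - 8 P$)
$T{\left(591 \right)} + 340681 = \left(3 - 4728\right) + 340681 = -4725 + 340681 = 335956$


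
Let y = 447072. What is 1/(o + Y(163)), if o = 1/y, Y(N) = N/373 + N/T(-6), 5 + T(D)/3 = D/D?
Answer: -166757856/2192254435 ≈ -0.076067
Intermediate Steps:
T(D) = -12 (T(D) = -15 + 3*(D/D) = -15 + 3*1 = -15 + 3 = -12)
Y(N) = -361*N/4476 (Y(N) = N/373 + N/(-12) = N*(1/373) + N*(-1/12) = N/373 - N/12 = -361*N/4476)
o = 1/447072 ≈ 2.2368e-6
1/(o + Y(163)) = 1/(1/447072 - 361/4476*163) = 1/(1/447072 - 58843/4476) = 1/(-2192254435/166757856) = -166757856/2192254435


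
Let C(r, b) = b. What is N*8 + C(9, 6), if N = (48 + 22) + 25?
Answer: 766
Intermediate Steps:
N = 95 (N = 70 + 25 = 95)
N*8 + C(9, 6) = 95*8 + 6 = 760 + 6 = 766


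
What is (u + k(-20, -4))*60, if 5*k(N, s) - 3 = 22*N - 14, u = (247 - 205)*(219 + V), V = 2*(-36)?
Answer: 365028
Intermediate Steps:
V = -72
u = 6174 (u = (247 - 205)*(219 - 72) = 42*147 = 6174)
k(N, s) = -11/5 + 22*N/5 (k(N, s) = ⅗ + (22*N - 14)/5 = ⅗ + (-14 + 22*N)/5 = ⅗ + (-14/5 + 22*N/5) = -11/5 + 22*N/5)
(u + k(-20, -4))*60 = (6174 + (-11/5 + (22/5)*(-20)))*60 = (6174 + (-11/5 - 88))*60 = (6174 - 451/5)*60 = (30419/5)*60 = 365028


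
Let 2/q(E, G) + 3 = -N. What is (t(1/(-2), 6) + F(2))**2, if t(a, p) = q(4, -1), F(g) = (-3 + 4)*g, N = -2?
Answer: 0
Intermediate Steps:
q(E, G) = -2 (q(E, G) = 2/(-3 - 1*(-2)) = 2/(-3 + 2) = 2/(-1) = 2*(-1) = -2)
F(g) = g (F(g) = 1*g = g)
t(a, p) = -2
(t(1/(-2), 6) + F(2))**2 = (-2 + 2)**2 = 0**2 = 0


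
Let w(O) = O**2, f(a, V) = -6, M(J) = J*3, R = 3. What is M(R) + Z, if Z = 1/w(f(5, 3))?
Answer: 325/36 ≈ 9.0278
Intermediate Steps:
M(J) = 3*J
Z = 1/36 (Z = 1/((-6)**2) = 1/36 ≈ 0.027778)
M(R) + Z = 3*3 + 1/36 = 9 + 1/36 = 325/36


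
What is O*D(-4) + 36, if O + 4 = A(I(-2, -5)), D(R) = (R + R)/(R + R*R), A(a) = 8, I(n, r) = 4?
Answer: 100/3 ≈ 33.333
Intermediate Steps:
D(R) = 2*R/(R + R²) (D(R) = (2*R)/(R + R²) = 2*R/(R + R²))
O = 4 (O = -4 + 8 = 4)
O*D(-4) + 36 = 4*(2/(1 - 4)) + 36 = 4*(2/(-3)) + 36 = 4*(2*(-⅓)) + 36 = 4*(-⅔) + 36 = -8/3 + 36 = 100/3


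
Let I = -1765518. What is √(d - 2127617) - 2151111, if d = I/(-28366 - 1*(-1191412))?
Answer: -2151111 + 5*I*√3197753891624686/193841 ≈ -2.1511e+6 + 1458.6*I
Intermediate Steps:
d = -294253/193841 (d = -1765518/(-28366 - 1*(-1191412)) = -1765518/(-28366 + 1191412) = -1765518/1163046 = -1765518*1/1163046 = -294253/193841 ≈ -1.5180)
√(d - 2127617) - 2151111 = √(-294253/193841 - 2127617) - 2151111 = √(-412419701150/193841) - 2151111 = 5*I*√3197753891624686/193841 - 2151111 = -2151111 + 5*I*√3197753891624686/193841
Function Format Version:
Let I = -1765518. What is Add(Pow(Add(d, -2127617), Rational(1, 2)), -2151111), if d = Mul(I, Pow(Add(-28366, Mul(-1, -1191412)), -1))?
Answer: Add(-2151111, Mul(Rational(5, 193841), I, Pow(3197753891624686, Rational(1, 2)))) ≈ Add(-2.1511e+6, Mul(1458.6, I))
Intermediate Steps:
d = Rational(-294253, 193841) (d = Mul(-1765518, Pow(Add(-28366, Mul(-1, -1191412)), -1)) = Mul(-1765518, Pow(Add(-28366, 1191412), -1)) = Mul(-1765518, Pow(1163046, -1)) = Mul(-1765518, Rational(1, 1163046)) = Rational(-294253, 193841) ≈ -1.5180)
Add(Pow(Add(d, -2127617), Rational(1, 2)), -2151111) = Add(Pow(Add(Rational(-294253, 193841), -2127617), Rational(1, 2)), -2151111) = Add(Pow(Rational(-412419701150, 193841), Rational(1, 2)), -2151111) = Add(Mul(Rational(5, 193841), I, Pow(3197753891624686, Rational(1, 2))), -2151111) = Add(-2151111, Mul(Rational(5, 193841), I, Pow(3197753891624686, Rational(1, 2))))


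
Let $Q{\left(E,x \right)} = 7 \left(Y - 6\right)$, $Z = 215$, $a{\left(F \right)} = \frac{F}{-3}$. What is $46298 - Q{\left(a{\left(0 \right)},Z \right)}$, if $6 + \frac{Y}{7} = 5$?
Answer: $46389$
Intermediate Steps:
$Y = -7$ ($Y = -42 + 7 \cdot 5 = -42 + 35 = -7$)
$a{\left(F \right)} = - \frac{F}{3}$ ($a{\left(F \right)} = F \left(- \frac{1}{3}\right) = - \frac{F}{3}$)
$Q{\left(E,x \right)} = -91$ ($Q{\left(E,x \right)} = 7 \left(-7 - 6\right) = 7 \left(-13\right) = -91$)
$46298 - Q{\left(a{\left(0 \right)},Z \right)} = 46298 - -91 = 46298 + 91 = 46389$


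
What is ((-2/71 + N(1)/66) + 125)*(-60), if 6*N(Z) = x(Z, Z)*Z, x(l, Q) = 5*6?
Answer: -5859730/781 ≈ -7502.9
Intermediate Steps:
x(l, Q) = 30
N(Z) = 5*Z (N(Z) = (30*Z)/6 = 5*Z)
((-2/71 + N(1)/66) + 125)*(-60) = ((-2/71 + (5*1)/66) + 125)*(-60) = ((-2*1/71 + 5*(1/66)) + 125)*(-60) = ((-2/71 + 5/66) + 125)*(-60) = (223/4686 + 125)*(-60) = (585973/4686)*(-60) = -5859730/781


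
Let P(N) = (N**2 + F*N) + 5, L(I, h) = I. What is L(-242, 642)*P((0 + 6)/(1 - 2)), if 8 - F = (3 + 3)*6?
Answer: -50578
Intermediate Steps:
F = -28 (F = 8 - (3 + 3)*6 = 8 - 6*6 = 8 - 1*36 = 8 - 36 = -28)
P(N) = 5 + N**2 - 28*N (P(N) = (N**2 - 28*N) + 5 = 5 + N**2 - 28*N)
L(-242, 642)*P((0 + 6)/(1 - 2)) = -242*(5 + ((0 + 6)/(1 - 2))**2 - 28*(0 + 6)/(1 - 2)) = -242*(5 + (6/(-1))**2 - 168/(-1)) = -242*(5 + (6*(-1))**2 - 168*(-1)) = -242*(5 + (-6)**2 - 28*(-6)) = -242*(5 + 36 + 168) = -242*209 = -50578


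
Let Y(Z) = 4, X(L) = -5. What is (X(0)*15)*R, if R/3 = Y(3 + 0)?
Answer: -900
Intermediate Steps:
R = 12 (R = 3*4 = 12)
(X(0)*15)*R = -5*15*12 = -75*12 = -900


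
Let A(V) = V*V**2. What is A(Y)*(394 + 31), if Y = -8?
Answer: -217600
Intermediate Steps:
A(V) = V**3
A(Y)*(394 + 31) = (-8)**3*(394 + 31) = -512*425 = -217600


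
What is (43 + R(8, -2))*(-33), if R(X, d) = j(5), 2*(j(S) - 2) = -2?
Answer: -1452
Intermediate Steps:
j(S) = 1 (j(S) = 2 + (½)*(-2) = 2 - 1 = 1)
R(X, d) = 1
(43 + R(8, -2))*(-33) = (43 + 1)*(-33) = 44*(-33) = -1452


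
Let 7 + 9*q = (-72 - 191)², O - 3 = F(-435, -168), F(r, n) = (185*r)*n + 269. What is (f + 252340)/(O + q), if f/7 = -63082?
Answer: -283851/20291635 ≈ -0.013989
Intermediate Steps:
F(r, n) = 269 + 185*n*r (F(r, n) = 185*n*r + 269 = 269 + 185*n*r)
O = 13520072 (O = 3 + (269 + 185*(-168)*(-435)) = 3 + (269 + 13519800) = 3 + 13520069 = 13520072)
f = -441574 (f = 7*(-63082) = -441574)
q = 23054/3 (q = -7/9 + (-72 - 191)²/9 = -7/9 + (⅑)*(-263)² = -7/9 + (⅑)*69169 = -7/9 + 69169/9 = 23054/3 ≈ 7684.7)
(f + 252340)/(O + q) = (-441574 + 252340)/(13520072 + 23054/3) = -189234/40583270/3 = -189234*3/40583270 = -283851/20291635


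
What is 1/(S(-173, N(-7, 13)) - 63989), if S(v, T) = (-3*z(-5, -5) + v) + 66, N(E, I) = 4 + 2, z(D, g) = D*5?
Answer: -1/64021 ≈ -1.5620e-5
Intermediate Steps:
z(D, g) = 5*D
N(E, I) = 6
S(v, T) = 141 + v (S(v, T) = (-15*(-5) + v) + 66 = (-3*(-25) + v) + 66 = (75 + v) + 66 = 141 + v)
1/(S(-173, N(-7, 13)) - 63989) = 1/((141 - 173) - 63989) = 1/(-32 - 63989) = 1/(-64021) = -1/64021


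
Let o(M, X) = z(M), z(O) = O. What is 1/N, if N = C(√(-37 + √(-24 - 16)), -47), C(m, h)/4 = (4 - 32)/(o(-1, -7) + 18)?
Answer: -17/112 ≈ -0.15179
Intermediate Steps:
o(M, X) = M
C(m, h) = -112/17 (C(m, h) = 4*((4 - 32)/(-1 + 18)) = 4*(-28/17) = -112/17)
N = -112/17 ≈ -6.5882
1/N = 1/(-112/17) = -17/112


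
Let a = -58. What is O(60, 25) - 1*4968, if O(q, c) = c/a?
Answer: -288169/58 ≈ -4968.4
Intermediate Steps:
O(q, c) = -c/58 (O(q, c) = c/(-58) = c*(-1/58) = -c/58)
O(60, 25) - 1*4968 = -1/58*25 - 1*4968 = -25/58 - 4968 = -288169/58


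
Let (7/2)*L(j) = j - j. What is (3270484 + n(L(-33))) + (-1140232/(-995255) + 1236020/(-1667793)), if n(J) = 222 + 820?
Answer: 5430339031004612966/1659879322215 ≈ 3.2715e+6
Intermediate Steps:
L(j) = 0 (L(j) = 2*(j - j)/7 = (2/7)*0 = 0)
n(J) = 1042
(3270484 + n(L(-33))) + (-1140232/(-995255) + 1236020/(-1667793)) = (3270484 + 1042) + (-1140232/(-995255) + 1236020/(-1667793)) = 3271526 + (-1140232*(-1/995255) + 1236020*(-1/1667793)) = 3271526 + (1140232/995255 - 1236020/1667793) = 3271526 + 671515862876/1659879322215 = 5430339031004612966/1659879322215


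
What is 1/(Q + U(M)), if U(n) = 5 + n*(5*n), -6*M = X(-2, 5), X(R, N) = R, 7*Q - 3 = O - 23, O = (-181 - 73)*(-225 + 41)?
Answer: 63/420794 ≈ 0.00014972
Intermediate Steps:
O = 46736 (O = -254*(-184) = 46736)
Q = 46716/7 (Q = 3/7 + (46736 - 23)/7 = 3/7 + (1/7)*46713 = 3/7 + 46713/7 = 46716/7 ≈ 6673.7)
M = 1/3 (M = -1/6*(-2) = 1/3 ≈ 0.33333)
U(n) = 5 + 5*n**2
1/(Q + U(M)) = 1/(46716/7 + (5 + 5*(1/3)**2)) = 1/(46716/7 + (5 + 5*(1/9))) = 1/(46716/7 + (5 + 5/9)) = 1/(46716/7 + 50/9) = 1/(420794/63) = 63/420794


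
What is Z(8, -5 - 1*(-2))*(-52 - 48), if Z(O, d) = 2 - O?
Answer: 600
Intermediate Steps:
Z(8, -5 - 1*(-2))*(-52 - 48) = (2 - 1*8)*(-52 - 48) = (2 - 8)*(-100) = -6*(-100) = 600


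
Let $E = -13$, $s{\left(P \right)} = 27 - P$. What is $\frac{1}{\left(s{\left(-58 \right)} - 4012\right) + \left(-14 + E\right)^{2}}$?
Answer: $- \frac{1}{3198} \approx -0.0003127$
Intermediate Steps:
$\frac{1}{\left(s{\left(-58 \right)} - 4012\right) + \left(-14 + E\right)^{2}} = \frac{1}{\left(\left(27 - -58\right) - 4012\right) + \left(-14 - 13\right)^{2}} = \frac{1}{\left(\left(27 + 58\right) - 4012\right) + \left(-27\right)^{2}} = \frac{1}{\left(85 - 4012\right) + 729} = \frac{1}{-3927 + 729} = \frac{1}{-3198} = - \frac{1}{3198}$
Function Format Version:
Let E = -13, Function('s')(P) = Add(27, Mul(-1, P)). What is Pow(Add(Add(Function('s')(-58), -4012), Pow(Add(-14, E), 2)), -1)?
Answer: Rational(-1, 3198) ≈ -0.00031270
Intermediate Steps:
Pow(Add(Add(Function('s')(-58), -4012), Pow(Add(-14, E), 2)), -1) = Pow(Add(Add(Add(27, Mul(-1, -58)), -4012), Pow(Add(-14, -13), 2)), -1) = Pow(Add(Add(Add(27, 58), -4012), Pow(-27, 2)), -1) = Pow(Add(Add(85, -4012), 729), -1) = Pow(Add(-3927, 729), -1) = Pow(-3198, -1) = Rational(-1, 3198)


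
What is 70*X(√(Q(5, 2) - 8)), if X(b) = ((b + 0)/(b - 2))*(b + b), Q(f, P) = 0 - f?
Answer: 3640/17 + 1820*I*√13/17 ≈ 214.12 + 386.01*I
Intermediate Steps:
Q(f, P) = -f
X(b) = 2*b²/(-2 + b) (X(b) = (b/(-2 + b))*(2*b) = 2*b²/(-2 + b))
70*X(√(Q(5, 2) - 8)) = 70*(2*(√(-1*5 - 8))²/(-2 + √(-1*5 - 8))) = 70*(2*(√(-5 - 8))²/(-2 + √(-5 - 8))) = 70*(2*(√(-13))²/(-2 + √(-13))) = 70*(2*(I*√13)²/(-2 + I*√13)) = 70*(2*(-13)/(-2 + I*√13)) = 70*(-26/(-2 + I*√13)) = -1820/(-2 + I*√13)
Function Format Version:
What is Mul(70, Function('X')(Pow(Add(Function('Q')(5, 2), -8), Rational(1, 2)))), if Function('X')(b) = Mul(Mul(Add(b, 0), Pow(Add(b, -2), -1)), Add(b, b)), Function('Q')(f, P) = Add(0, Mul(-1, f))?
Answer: Add(Rational(3640, 17), Mul(Rational(1820, 17), I, Pow(13, Rational(1, 2)))) ≈ Add(214.12, Mul(386.01, I))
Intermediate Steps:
Function('Q')(f, P) = Mul(-1, f)
Function('X')(b) = Mul(2, Pow(b, 2), Pow(Add(-2, b), -1)) (Function('X')(b) = Mul(Mul(b, Pow(Add(-2, b), -1)), Mul(2, b)) = Mul(2, Pow(b, 2), Pow(Add(-2, b), -1)))
Mul(70, Function('X')(Pow(Add(Function('Q')(5, 2), -8), Rational(1, 2)))) = Mul(70, Mul(2, Pow(Pow(Add(Mul(-1, 5), -8), Rational(1, 2)), 2), Pow(Add(-2, Pow(Add(Mul(-1, 5), -8), Rational(1, 2))), -1))) = Mul(70, Mul(2, Pow(Pow(Add(-5, -8), Rational(1, 2)), 2), Pow(Add(-2, Pow(Add(-5, -8), Rational(1, 2))), -1))) = Mul(70, Mul(2, Pow(Pow(-13, Rational(1, 2)), 2), Pow(Add(-2, Pow(-13, Rational(1, 2))), -1))) = Mul(70, Mul(2, Pow(Mul(I, Pow(13, Rational(1, 2))), 2), Pow(Add(-2, Mul(I, Pow(13, Rational(1, 2)))), -1))) = Mul(70, Mul(2, -13, Pow(Add(-2, Mul(I, Pow(13, Rational(1, 2)))), -1))) = Mul(70, Mul(-26, Pow(Add(-2, Mul(I, Pow(13, Rational(1, 2)))), -1))) = Mul(-1820, Pow(Add(-2, Mul(I, Pow(13, Rational(1, 2)))), -1))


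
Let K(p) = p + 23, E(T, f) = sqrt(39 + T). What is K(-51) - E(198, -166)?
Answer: -28 - sqrt(237) ≈ -43.395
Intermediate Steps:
K(p) = 23 + p
K(-51) - E(198, -166) = (23 - 51) - sqrt(39 + 198) = -28 - sqrt(237)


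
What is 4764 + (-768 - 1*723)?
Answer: 3273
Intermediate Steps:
4764 + (-768 - 1*723) = 4764 + (-768 - 723) = 4764 - 1491 = 3273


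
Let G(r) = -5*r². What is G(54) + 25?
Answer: -14555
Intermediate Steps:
G(54) + 25 = -5*54² + 25 = -5*2916 + 25 = -14580 + 25 = -14555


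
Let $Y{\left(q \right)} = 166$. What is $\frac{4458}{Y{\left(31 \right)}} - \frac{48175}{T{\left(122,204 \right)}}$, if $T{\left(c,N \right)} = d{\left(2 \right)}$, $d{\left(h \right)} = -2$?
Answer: $\frac{4002983}{166} \approx 24114.0$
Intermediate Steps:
$T{\left(c,N \right)} = -2$
$\frac{4458}{Y{\left(31 \right)}} - \frac{48175}{T{\left(122,204 \right)}} = \frac{4458}{166} - \frac{48175}{-2} = 4458 \cdot \frac{1}{166} - - \frac{48175}{2} = \frac{2229}{83} + \frac{48175}{2} = \frac{4002983}{166}$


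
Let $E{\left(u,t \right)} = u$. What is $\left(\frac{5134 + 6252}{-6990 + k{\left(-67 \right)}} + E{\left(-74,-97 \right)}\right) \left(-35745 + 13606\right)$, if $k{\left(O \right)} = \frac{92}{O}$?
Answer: $\frac{392149103255}{234211} \approx 1.6743 \cdot 10^{6}$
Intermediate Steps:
$\left(\frac{5134 + 6252}{-6990 + k{\left(-67 \right)}} + E{\left(-74,-97 \right)}\right) \left(-35745 + 13606\right) = \left(\frac{5134 + 6252}{-6990 + \frac{92}{-67}} - 74\right) \left(-35745 + 13606\right) = \left(\frac{11386}{-6990 + 92 \left(- \frac{1}{67}\right)} - 74\right) \left(-22139\right) = \left(\frac{11386}{-6990 - \frac{92}{67}} - 74\right) \left(-22139\right) = \left(\frac{11386}{- \frac{468422}{67}} - 74\right) \left(-22139\right) = \left(11386 \left(- \frac{67}{468422}\right) - 74\right) \left(-22139\right) = \left(- \frac{381431}{234211} - 74\right) \left(-22139\right) = \left(- \frac{17713045}{234211}\right) \left(-22139\right) = \frac{392149103255}{234211}$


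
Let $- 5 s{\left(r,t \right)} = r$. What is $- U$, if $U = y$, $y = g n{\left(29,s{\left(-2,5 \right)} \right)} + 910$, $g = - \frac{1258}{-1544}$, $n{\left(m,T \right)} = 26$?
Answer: $- \frac{359437}{386} \approx -931.18$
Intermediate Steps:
$s{\left(r,t \right)} = - \frac{r}{5}$
$g = \frac{629}{772}$ ($g = \left(-1258\right) \left(- \frac{1}{1544}\right) = \frac{629}{772} \approx 0.81477$)
$y = \frac{359437}{386}$ ($y = \frac{629}{772} \cdot 26 + 910 = \frac{8177}{386} + 910 = \frac{359437}{386} \approx 931.18$)
$U = \frac{359437}{386} \approx 931.18$
$- U = \left(-1\right) \frac{359437}{386} = - \frac{359437}{386}$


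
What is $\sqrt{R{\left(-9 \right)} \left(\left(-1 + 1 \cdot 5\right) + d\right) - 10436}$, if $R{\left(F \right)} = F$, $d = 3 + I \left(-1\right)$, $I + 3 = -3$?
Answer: $i \sqrt{10553} \approx 102.73 i$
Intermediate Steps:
$I = -6$ ($I = -3 - 3 = -6$)
$d = 9$ ($d = 3 - -6 = 3 + 6 = 9$)
$\sqrt{R{\left(-9 \right)} \left(\left(-1 + 1 \cdot 5\right) + d\right) - 10436} = \sqrt{- 9 \left(\left(-1 + 1 \cdot 5\right) + 9\right) - 10436} = \sqrt{- 9 \left(\left(-1 + 5\right) + 9\right) - 10436} = \sqrt{- 9 \left(4 + 9\right) - 10436} = \sqrt{\left(-9\right) 13 - 10436} = \sqrt{-117 - 10436} = \sqrt{-10553} = i \sqrt{10553}$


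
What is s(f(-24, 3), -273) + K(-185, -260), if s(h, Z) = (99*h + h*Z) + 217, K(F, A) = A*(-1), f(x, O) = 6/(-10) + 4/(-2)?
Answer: 4647/5 ≈ 929.40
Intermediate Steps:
f(x, O) = -13/5 (f(x, O) = 6*(-⅒) + 4*(-½) = -⅗ - 2 = -13/5)
K(F, A) = -A
s(h, Z) = 217 + 99*h + Z*h (s(h, Z) = (99*h + Z*h) + 217 = 217 + 99*h + Z*h)
s(f(-24, 3), -273) + K(-185, -260) = (217 + 99*(-13/5) - 273*(-13/5)) - 1*(-260) = (217 - 1287/5 + 3549/5) + 260 = 3347/5 + 260 = 4647/5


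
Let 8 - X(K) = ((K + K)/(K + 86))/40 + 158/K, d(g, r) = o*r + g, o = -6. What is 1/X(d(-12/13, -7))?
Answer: 4410840/18249391 ≈ 0.24170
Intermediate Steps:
d(g, r) = g - 6*r (d(g, r) = -6*r + g = g - 6*r)
X(K) = 8 - 158/K - K/(20*(86 + K)) (X(K) = 8 - (((K + K)/(K + 86))/40 + 158/K) = 8 - (((2*K)/(86 + K))*(1/40) + 158/K) = 8 - ((2*K/(86 + K))*(1/40) + 158/K) = 8 - (K/(20*(86 + K)) + 158/K) = 8 - (158/K + K/(20*(86 + K))) = 8 + (-158/K - K/(20*(86 + K))) = 8 - 158/K - K/(20*(86 + K)))
1/X(d(-12/13, -7)) = 1/((-271760 + 159*(-12/13 - 6*(-7))**2 + 10600*(-12/13 - 6*(-7)))/(20*(-12/13 - 6*(-7))*(86 + (-12/13 - 6*(-7))))) = 1/((-271760 + 159*(-12*1/13 + 42)**2 + 10600*(-12*1/13 + 42))/(20*(-12*1/13 + 42)*(86 + (-12*1/13 + 42)))) = 1/((-271760 + 159*(-12/13 + 42)**2 + 10600*(-12/13 + 42))/(20*(-12/13 + 42)*(86 + (-12/13 + 42)))) = 1/((-271760 + 159*(534/13)**2 + 10600*(534/13))/(20*(534/13)*(86 + 534/13))) = 1/((1/20)*(13/534)*(-271760 + 159*(285156/169) + 5660400/13)/(1652/13)) = 1/((1/20)*(13/534)*(13/1652)*(-271760 + 45339804/169 + 5660400/13)) = 1/((1/20)*(13/534)*(13/1652)*(72997564/169)) = 1/(18249391/4410840) = 4410840/18249391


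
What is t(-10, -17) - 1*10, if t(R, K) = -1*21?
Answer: -31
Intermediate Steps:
t(R, K) = -21
t(-10, -17) - 1*10 = -21 - 1*10 = -21 - 10 = -31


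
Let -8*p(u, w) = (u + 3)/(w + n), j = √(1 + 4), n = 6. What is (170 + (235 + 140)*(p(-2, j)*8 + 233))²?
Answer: 7353019309150/961 + 2033733750*√5/961 ≈ 7.6562e+9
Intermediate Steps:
j = √5 ≈ 2.2361
p(u, w) = -(3 + u)/(8*(6 + w)) (p(u, w) = -(u + 3)/(8*(w + 6)) = -(3 + u)/(8*(6 + w)))
(170 + (235 + 140)*(p(-2, j)*8 + 233))² = (170 + (235 + 140)*(((-3 - 1*(-2))/(8*(6 + √5)))*8 + 233))² = (170 + 375*(((-3 + 2)/(8*(6 + √5)))*8 + 233))² = (170 + 375*(((⅛)*(-1)/(6 + √5))*8 + 233))² = (170 + 375*(-1/(8*(6 + √5))*8 + 233))² = (170 + 375*(-1/(6 + √5) + 233))² = (170 + 375*(233 - 1/(6 + √5)))² = (170 + (87375 - 375/(6 + √5)))² = (87545 - 375/(6 + √5))²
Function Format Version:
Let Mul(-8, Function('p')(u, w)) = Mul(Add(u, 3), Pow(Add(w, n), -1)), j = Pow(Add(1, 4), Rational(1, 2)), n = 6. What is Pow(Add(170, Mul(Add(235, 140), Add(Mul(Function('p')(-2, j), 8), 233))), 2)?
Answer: Add(Rational(7353019309150, 961), Mul(Rational(2033733750, 961), Pow(5, Rational(1, 2)))) ≈ 7.6562e+9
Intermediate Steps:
j = Pow(5, Rational(1, 2)) ≈ 2.2361
Function('p')(u, w) = Mul(Rational(-1, 8), Pow(Add(6, w), -1), Add(3, u)) (Function('p')(u, w) = Mul(Rational(-1, 8), Mul(Add(u, 3), Pow(Add(w, 6), -1))) = Mul(Rational(-1, 8), Mul(Add(3, u), Pow(Add(6, w), -1))) = Mul(Rational(-1, 8), Mul(Pow(Add(6, w), -1), Add(3, u))) = Mul(Rational(-1, 8), Pow(Add(6, w), -1), Add(3, u)))
Pow(Add(170, Mul(Add(235, 140), Add(Mul(Function('p')(-2, j), 8), 233))), 2) = Pow(Add(170, Mul(Add(235, 140), Add(Mul(Mul(Rational(1, 8), Pow(Add(6, Pow(5, Rational(1, 2))), -1), Add(-3, Mul(-1, -2))), 8), 233))), 2) = Pow(Add(170, Mul(375, Add(Mul(Mul(Rational(1, 8), Pow(Add(6, Pow(5, Rational(1, 2))), -1), Add(-3, 2)), 8), 233))), 2) = Pow(Add(170, Mul(375, Add(Mul(Mul(Rational(1, 8), Pow(Add(6, Pow(5, Rational(1, 2))), -1), -1), 8), 233))), 2) = Pow(Add(170, Mul(375, Add(Mul(Mul(Rational(-1, 8), Pow(Add(6, Pow(5, Rational(1, 2))), -1)), 8), 233))), 2) = Pow(Add(170, Mul(375, Add(Mul(-1, Pow(Add(6, Pow(5, Rational(1, 2))), -1)), 233))), 2) = Pow(Add(170, Mul(375, Add(233, Mul(-1, Pow(Add(6, Pow(5, Rational(1, 2))), -1))))), 2) = Pow(Add(170, Add(87375, Mul(-375, Pow(Add(6, Pow(5, Rational(1, 2))), -1)))), 2) = Pow(Add(87545, Mul(-375, Pow(Add(6, Pow(5, Rational(1, 2))), -1))), 2)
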